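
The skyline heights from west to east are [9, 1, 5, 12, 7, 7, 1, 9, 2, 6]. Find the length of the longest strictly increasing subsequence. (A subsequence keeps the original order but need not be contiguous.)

4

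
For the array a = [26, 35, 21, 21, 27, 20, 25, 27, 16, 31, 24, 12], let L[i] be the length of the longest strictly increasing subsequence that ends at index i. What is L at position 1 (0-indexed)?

dp[i] = 1 + max{dp[j] : j<i, a[j]<a[i]} (or 1 if no such j):
i:      0  1  2  3  4  5  6  7  8  9 10 11
a[i]:  26 35 21 21 27 20 25 27 16 31 24 12
dp:     1  2  1  1  2  1  2  3  1  4  2  1
At index 1 the value is 2.

2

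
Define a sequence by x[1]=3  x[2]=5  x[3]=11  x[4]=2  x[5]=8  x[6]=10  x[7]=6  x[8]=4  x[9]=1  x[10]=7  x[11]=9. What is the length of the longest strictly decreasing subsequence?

Let dp[i] be the longest strictly decreasing subsequence ending at i:
i:      1  2  3  4  5  6  7  8  9 10 11
x[i]:   3  5 11  2  8 10  6  4  1  7  9
dp:     1  1  1  2  2  2  3  4  5  3  3
Maximum is 5.

5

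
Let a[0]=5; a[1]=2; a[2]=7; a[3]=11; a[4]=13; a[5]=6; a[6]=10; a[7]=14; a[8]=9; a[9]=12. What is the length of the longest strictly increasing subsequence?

Track the smallest tail for each achievable length (strict):
5 → extends → [5]
2 → replaces 5 → [2]
7 → extends → [2, 7]
11 → extends → [2, 7, 11]
13 → extends → [2, 7, 11, 13]
6 → replaces 7 → [2, 6, 11, 13]
10 → replaces 11 → [2, 6, 10, 13]
14 → extends → [2, 6, 10, 13, 14]
9 → replaces 10 → [2, 6, 9, 13, 14]
12 → replaces 13 → [2, 6, 9, 12, 14]
Five tails, so the longest strictly increasing subsequence has length 5 (e.g. 5, 7, 11, 13, 14).

5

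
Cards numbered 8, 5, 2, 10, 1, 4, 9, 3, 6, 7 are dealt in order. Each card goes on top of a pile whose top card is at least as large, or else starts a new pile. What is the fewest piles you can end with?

4

Place each on the leftmost legal pile:
8 → new pile 1 (tops now [8])
5 → pile 1 (tops now [5])
2 → pile 1 (tops now [2])
10 → new pile 2 (tops now [2, 10])
1 → pile 1 (tops now [1, 10])
4 → pile 2 (tops now [1, 4])
9 → new pile 3 (tops now [1, 4, 9])
3 → pile 2 (tops now [1, 3, 9])
6 → pile 3 (tops now [1, 3, 6])
7 → new pile 4 (tops now [1, 3, 6, 7])
Four piles.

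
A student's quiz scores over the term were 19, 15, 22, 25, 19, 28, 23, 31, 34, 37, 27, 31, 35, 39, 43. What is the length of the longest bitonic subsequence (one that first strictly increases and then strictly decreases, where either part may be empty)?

inc[i] = longest strictly increasing subsequence ending at i; dec[i] = longest strictly decreasing subsequence starting at i:
i:      1  2  3  4  5  6  7  8  9 10 11 12 13 14 15
a[i]:  19 15 22 25 19 28 23 31 34 37 27 31 35 39 43
inc:    1  1  2  3  2  4  3  5  6  7  4  5  7  8  9
dec:    2  1  2  2  1  2  1  2  2  2  1  1  1  1  1
Best peak at i=15 (value 43): inc=9, dec=1, length 9+1−1 = 9.

9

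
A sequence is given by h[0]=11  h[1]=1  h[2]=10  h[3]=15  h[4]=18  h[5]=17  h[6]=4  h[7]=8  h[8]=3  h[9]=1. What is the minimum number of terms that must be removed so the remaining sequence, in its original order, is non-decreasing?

6

Fewest deletions = n − (longest non-decreasing subsequence).
i:      0  1  2  3  4  5  6  7  8  9
h[i]:  11  1 10 15 18 17  4  8  3  1
dp:     1  1  2  3  4  4  2  3  2  2
max dp = 4, so deletions = 10 − 4 = 6.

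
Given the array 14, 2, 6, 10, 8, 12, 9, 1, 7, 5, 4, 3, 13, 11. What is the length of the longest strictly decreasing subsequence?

Let dp[i] be the longest strictly decreasing subsequence ending at i:
i:      1  2  3  4  5  6  7  8  9 10 11 12 13 14
a[i]:  14  2  6 10  8 12  9  1  7  5  4  3 13 11
dp:     1  2  2  2  3  2  3  4  4  5  6  7  2  3
Maximum is 7.

7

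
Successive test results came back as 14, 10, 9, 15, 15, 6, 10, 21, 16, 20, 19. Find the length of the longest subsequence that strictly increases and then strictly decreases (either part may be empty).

inc[i] = longest strictly increasing subsequence ending at i; dec[i] = longest strictly decreasing subsequence starting at i:
i:      1  2  3  4  5  6  7  8  9 10 11
a[i]:  14 10  9 15 15  6 10 21 16 20 19
inc:    1  1  1  2  2  1  2  3  3  4  4
dec:    4  3  2  2  2  1  1  3  1  2  1
Best peak at i=8 (value 21): inc=3, dec=3, length 3+3−1 = 5.

5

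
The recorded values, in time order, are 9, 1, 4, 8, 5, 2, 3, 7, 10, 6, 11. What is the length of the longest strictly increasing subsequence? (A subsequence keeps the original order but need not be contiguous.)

6

Track the smallest tail for each achievable length (strict):
9 → extends → [9]
1 → replaces 9 → [1]
4 → extends → [1, 4]
8 → extends → [1, 4, 8]
5 → replaces 8 → [1, 4, 5]
2 → replaces 4 → [1, 2, 5]
3 → replaces 5 → [1, 2, 3]
7 → extends → [1, 2, 3, 7]
10 → extends → [1, 2, 3, 7, 10]
6 → replaces 7 → [1, 2, 3, 6, 10]
11 → extends → [1, 2, 3, 6, 10, 11]
Six tails, so the longest strictly increasing subsequence has length 6 (e.g. 1, 4, 5, 7, 10, 11).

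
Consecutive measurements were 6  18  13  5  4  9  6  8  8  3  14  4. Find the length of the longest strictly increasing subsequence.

4

Track the smallest tail for each achievable length (strict):
6 → extends → [6]
18 → extends → [6, 18]
13 → replaces 18 → [6, 13]
5 → replaces 6 → [5, 13]
4 → replaces 5 → [4, 13]
9 → replaces 13 → [4, 9]
6 → replaces 9 → [4, 6]
8 → extends → [4, 6, 8]
8 → already a tail → [4, 6, 8]
3 → replaces 4 → [3, 6, 8]
14 → extends → [3, 6, 8, 14]
4 → replaces 6 → [3, 4, 8, 14]
Four tails, so the longest strictly increasing subsequence has length 4 (e.g. 5, 6, 8, 14).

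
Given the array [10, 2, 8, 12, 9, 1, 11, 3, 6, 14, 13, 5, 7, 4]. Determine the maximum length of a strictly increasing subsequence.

Track the smallest tail for each achievable length (strict):
10 → extends → [10]
2 → replaces 10 → [2]
8 → extends → [2, 8]
12 → extends → [2, 8, 12]
9 → replaces 12 → [2, 8, 9]
1 → replaces 2 → [1, 8, 9]
11 → extends → [1, 8, 9, 11]
3 → replaces 8 → [1, 3, 9, 11]
6 → replaces 9 → [1, 3, 6, 11]
14 → extends → [1, 3, 6, 11, 14]
13 → replaces 14 → [1, 3, 6, 11, 13]
5 → replaces 6 → [1, 3, 5, 11, 13]
7 → replaces 11 → [1, 3, 5, 7, 13]
4 → replaces 5 → [1, 3, 4, 7, 13]
Five tails, so the longest strictly increasing subsequence has length 5 (e.g. 2, 8, 9, 11, 14).

5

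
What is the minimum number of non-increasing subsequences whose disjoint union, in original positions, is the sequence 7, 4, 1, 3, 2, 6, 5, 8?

Place each on the leftmost legal pile:
7 → new pile 1 (tops now [7])
4 → pile 1 (tops now [4])
1 → pile 1 (tops now [1])
3 → new pile 2 (tops now [1, 3])
2 → pile 2 (tops now [1, 2])
6 → new pile 3 (tops now [1, 2, 6])
5 → pile 3 (tops now [1, 2, 5])
8 → new pile 4 (tops now [1, 2, 5, 8])
Four piles.

4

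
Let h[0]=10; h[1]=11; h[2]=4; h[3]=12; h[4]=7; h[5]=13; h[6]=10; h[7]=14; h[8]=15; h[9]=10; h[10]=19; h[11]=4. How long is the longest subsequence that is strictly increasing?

7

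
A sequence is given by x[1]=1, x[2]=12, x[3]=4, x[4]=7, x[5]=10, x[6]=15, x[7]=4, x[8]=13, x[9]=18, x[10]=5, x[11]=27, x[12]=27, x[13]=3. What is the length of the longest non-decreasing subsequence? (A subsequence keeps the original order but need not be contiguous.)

Let dp[i] be the length of the longest such subsequence ending at index i:
i:      1  2  3  4  5  6  7  8  9 10 11 12 13
x[i]:   1 12  4  7 10 15  4 13 18  5 27 27  3
dp:     1  2  2  3  4  5  3  5  6  4  7  8  2
Maximum dp value is 8.

8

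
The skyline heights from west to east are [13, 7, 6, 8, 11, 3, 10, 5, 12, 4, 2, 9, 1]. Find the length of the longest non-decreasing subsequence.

4

Track the smallest tail for each achievable length (allowing ties):
13 → extends → [13]
7 → replaces 13 → [7]
6 → replaces 7 → [6]
8 → extends → [6, 8]
11 → extends → [6, 8, 11]
3 → replaces 6 → [3, 8, 11]
10 → replaces 11 → [3, 8, 10]
5 → replaces 8 → [3, 5, 10]
12 → extends → [3, 5, 10, 12]
4 → replaces 5 → [3, 4, 10, 12]
2 → replaces 3 → [2, 4, 10, 12]
9 → replaces 10 → [2, 4, 9, 12]
1 → replaces 2 → [1, 4, 9, 12]
Four tails, so the longest non-decreasing subsequence has length 4 (e.g. 7, 8, 11, 12).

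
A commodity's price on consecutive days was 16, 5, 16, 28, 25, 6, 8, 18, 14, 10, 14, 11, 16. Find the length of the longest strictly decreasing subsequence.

5

Let dp[i] be the longest strictly decreasing subsequence ending at i:
i:      1  2  3  4  5  6  7  8  9 10 11 12 13
a[i]:  16  5 16 28 25  6  8 18 14 10 14 11 16
dp:     1  2  1  1  2  3  3  3  4  5  4  5  4
Maximum is 5.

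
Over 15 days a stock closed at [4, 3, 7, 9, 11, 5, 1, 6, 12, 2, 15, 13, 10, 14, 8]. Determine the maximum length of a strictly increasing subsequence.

Track the smallest tail for each achievable length (strict):
4 → extends → [4]
3 → replaces 4 → [3]
7 → extends → [3, 7]
9 → extends → [3, 7, 9]
11 → extends → [3, 7, 9, 11]
5 → replaces 7 → [3, 5, 9, 11]
1 → replaces 3 → [1, 5, 9, 11]
6 → replaces 9 → [1, 5, 6, 11]
12 → extends → [1, 5, 6, 11, 12]
2 → replaces 5 → [1, 2, 6, 11, 12]
15 → extends → [1, 2, 6, 11, 12, 15]
13 → replaces 15 → [1, 2, 6, 11, 12, 13]
10 → replaces 11 → [1, 2, 6, 10, 12, 13]
14 → extends → [1, 2, 6, 10, 12, 13, 14]
8 → replaces 10 → [1, 2, 6, 8, 12, 13, 14]
Seven tails, so the longest strictly increasing subsequence has length 7 (e.g. 4, 7, 9, 11, 12, 13, 14).

7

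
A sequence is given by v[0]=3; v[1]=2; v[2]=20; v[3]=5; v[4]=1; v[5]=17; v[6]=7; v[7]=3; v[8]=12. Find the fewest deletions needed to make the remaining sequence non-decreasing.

5

Fewest deletions = n − (longest non-decreasing subsequence).
Patience tails:
3 → extends → [3]
2 → replaces 3 → [2]
20 → extends → [2, 20]
5 → replaces 20 → [2, 5]
1 → replaces 2 → [1, 5]
17 → extends → [1, 5, 17]
7 → replaces 17 → [1, 5, 7]
3 → replaces 5 → [1, 3, 7]
12 → extends → [1, 3, 7, 12]
Longest non-decreasing subsequence has length 4, so deletions = 9 − 4 = 5.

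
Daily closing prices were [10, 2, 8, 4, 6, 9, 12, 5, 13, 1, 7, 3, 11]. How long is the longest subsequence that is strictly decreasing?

Let dp[i] be the longest strictly decreasing subsequence ending at i:
i:      1  2  3  4  5  6  7  8  9 10 11 12 13
a[i]:  10  2  8  4  6  9 12  5 13  1  7  3 11
dp:     1  2  2  3  3  2  1  4  1  5  3  5  2
Maximum is 5.

5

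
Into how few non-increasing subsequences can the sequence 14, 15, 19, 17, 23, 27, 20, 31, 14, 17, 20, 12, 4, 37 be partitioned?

7

The minimum number of non-increasing subsequences covering a sequence equals the length of its longest strictly increasing subsequence.
LIS length is 7 (e.g. 14, 15, 19, 23, 27, 31, 37), so 7 piles are needed.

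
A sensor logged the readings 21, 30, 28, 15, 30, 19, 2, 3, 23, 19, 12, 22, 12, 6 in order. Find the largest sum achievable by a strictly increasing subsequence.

79

Let S[i] be the best sum of a strictly increasing subsequence ending at i:
i:      1  2  3  4  5  6  7  8  9 10 11 12 13 14
a[i]:  21 30 28 15 30 19  2  3 23 19 12 22 12  6
S:     21 51 49 15 79 34  2  5 57 34 17 56 17 11
Maximum is 79 (e.g. 21 + 28 + 30).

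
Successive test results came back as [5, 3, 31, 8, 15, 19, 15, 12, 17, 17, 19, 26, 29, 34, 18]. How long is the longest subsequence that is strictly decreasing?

Negate each value so 'decreasing' becomes 'increasing', then run patience tails on the negated sequence:
-5 → extends → [-5]
-3 → extends → [-5, -3]
-31 → replaces -5 → [-31, -3]
-8 → replaces -3 → [-31, -8]
-15 → replaces -8 → [-31, -15]
-19 → replaces -15 → [-31, -19]
-15 → extends → [-31, -19, -15]
-12 → extends → [-31, -19, -15, -12]
-17 → replaces -15 → [-31, -19, -17, -12]
-17 → already a tail → [-31, -19, -17, -12]
-19 → already a tail → [-31, -19, -17, -12]
-26 → replaces -19 → [-31, -26, -17, -12]
-29 → replaces -26 → [-31, -29, -17, -12]
-34 → replaces -31 → [-34, -29, -17, -12]
-18 → replaces -17 → [-34, -29, -18, -12]
Four tails, so the longest strictly decreasing subsequence of the original has length 4.

4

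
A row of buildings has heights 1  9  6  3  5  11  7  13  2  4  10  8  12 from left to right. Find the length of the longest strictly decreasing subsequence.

4

Let dp[i] be the longest strictly decreasing subsequence ending at i:
i:      1  2  3  4  5  6  7  8  9 10 11 12 13
a[i]:   1  9  6  3  5 11  7 13  2  4 10  8 12
dp:     1  1  2  3  3  1  2  1  4  4  2  3  2
Maximum is 4.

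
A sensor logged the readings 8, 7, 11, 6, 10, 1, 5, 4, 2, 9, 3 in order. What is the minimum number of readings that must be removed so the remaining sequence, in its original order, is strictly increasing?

8

Fewest deletions = n − (longest strictly increasing subsequence).
Patience tails:
8 → extends → [8]
7 → replaces 8 → [7]
11 → extends → [7, 11]
6 → replaces 7 → [6, 11]
10 → replaces 11 → [6, 10]
1 → replaces 6 → [1, 10]
5 → replaces 10 → [1, 5]
4 → replaces 5 → [1, 4]
2 → replaces 4 → [1, 2]
9 → extends → [1, 2, 9]
3 → replaces 9 → [1, 2, 3]
Longest strictly increasing subsequence has length 3, so deletions = 11 − 3 = 8.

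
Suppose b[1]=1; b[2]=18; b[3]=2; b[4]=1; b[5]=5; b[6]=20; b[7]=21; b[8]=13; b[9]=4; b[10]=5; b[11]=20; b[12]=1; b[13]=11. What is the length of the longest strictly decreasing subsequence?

Let dp[i] be the longest strictly decreasing subsequence ending at i:
i:      1  2  3  4  5  6  7  8  9 10 11 12 13
b[i]:   1 18  2  1  5 20 21 13  4  5 20  1 11
dp:     1  1  2  3  2  1  1  2  3  3  2  4  3
Maximum is 4.

4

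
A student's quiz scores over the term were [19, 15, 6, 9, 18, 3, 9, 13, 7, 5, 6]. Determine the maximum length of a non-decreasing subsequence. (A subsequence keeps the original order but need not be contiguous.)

4

Track the smallest tail for each achievable length (allowing ties):
19 → extends → [19]
15 → replaces 19 → [15]
6 → replaces 15 → [6]
9 → extends → [6, 9]
18 → extends → [6, 9, 18]
3 → replaces 6 → [3, 9, 18]
9 → replaces 18 → [3, 9, 9]
13 → extends → [3, 9, 9, 13]
7 → replaces 9 → [3, 7, 9, 13]
5 → replaces 7 → [3, 5, 9, 13]
6 → replaces 9 → [3, 5, 6, 13]
Four tails, so the longest non-decreasing subsequence has length 4 (e.g. 6, 9, 9, 13).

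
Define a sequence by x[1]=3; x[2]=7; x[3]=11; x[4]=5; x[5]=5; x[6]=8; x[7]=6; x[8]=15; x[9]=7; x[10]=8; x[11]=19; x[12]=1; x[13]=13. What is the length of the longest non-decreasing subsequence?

7

Let dp[i] be the length of the longest such subsequence ending at index i:
i:      1  2  3  4  5  6  7  8  9 10 11 12 13
x[i]:   3  7 11  5  5  8  6 15  7  8 19  1 13
dp:     1  2  3  2  3  4  4  5  5  6  7  1  7
Maximum dp value is 7.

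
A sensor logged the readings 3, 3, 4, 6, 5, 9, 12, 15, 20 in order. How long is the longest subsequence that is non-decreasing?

Let dp[i] be the length of the longest such subsequence ending at index i:
i:      1  2  3  4  5  6  7  8  9
a[i]:   3  3  4  6  5  9 12 15 20
dp:     1  2  3  4  4  5  6  7  8
Maximum dp value is 8.

8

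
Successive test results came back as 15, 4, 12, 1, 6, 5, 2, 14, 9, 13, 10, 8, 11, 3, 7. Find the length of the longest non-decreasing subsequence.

Track the smallest tail for each achievable length (allowing ties):
15 → extends → [15]
4 → replaces 15 → [4]
12 → extends → [4, 12]
1 → replaces 4 → [1, 12]
6 → replaces 12 → [1, 6]
5 → replaces 6 → [1, 5]
2 → replaces 5 → [1, 2]
14 → extends → [1, 2, 14]
9 → replaces 14 → [1, 2, 9]
13 → extends → [1, 2, 9, 13]
10 → replaces 13 → [1, 2, 9, 10]
8 → replaces 9 → [1, 2, 8, 10]
11 → extends → [1, 2, 8, 10, 11]
3 → replaces 8 → [1, 2, 3, 10, 11]
7 → replaces 10 → [1, 2, 3, 7, 11]
Five tails, so the longest non-decreasing subsequence has length 5 (e.g. 4, 6, 9, 10, 11).

5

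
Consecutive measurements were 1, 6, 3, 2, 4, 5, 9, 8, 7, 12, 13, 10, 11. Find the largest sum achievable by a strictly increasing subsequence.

Let S[i] be the best sum of a strictly increasing subsequence ending at i:
i:      1  2  3  4  5  6  7  8  9 10 11 12 13
a[i]:   1  6  3  2  4  5  9  8  7 12 13 10 11
S:      1  7  4  3  8 13 22 21 20 34 47 32 43
Maximum is 47 (e.g. 1 + 3 + 4 + 5 + 9 + 12 + 13).

47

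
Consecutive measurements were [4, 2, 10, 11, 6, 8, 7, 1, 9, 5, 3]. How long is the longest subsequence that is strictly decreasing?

5

Negate each value so 'decreasing' becomes 'increasing', then run patience tails on the negated sequence:
-4 → extends → [-4]
-2 → extends → [-4, -2]
-10 → replaces -4 → [-10, -2]
-11 → replaces -10 → [-11, -2]
-6 → replaces -2 → [-11, -6]
-8 → replaces -6 → [-11, -8]
-7 → extends → [-11, -8, -7]
-1 → extends → [-11, -8, -7, -1]
-9 → replaces -8 → [-11, -9, -7, -1]
-5 → replaces -1 → [-11, -9, -7, -5]
-3 → extends → [-11, -9, -7, -5, -3]
Five tails, so the longest strictly decreasing subsequence of the original has length 5.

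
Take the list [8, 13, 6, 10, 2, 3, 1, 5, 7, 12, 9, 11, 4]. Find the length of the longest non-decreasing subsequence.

Track the smallest tail for each achievable length (allowing ties):
8 → extends → [8]
13 → extends → [8, 13]
6 → replaces 8 → [6, 13]
10 → replaces 13 → [6, 10]
2 → replaces 6 → [2, 10]
3 → replaces 10 → [2, 3]
1 → replaces 2 → [1, 3]
5 → extends → [1, 3, 5]
7 → extends → [1, 3, 5, 7]
12 → extends → [1, 3, 5, 7, 12]
9 → replaces 12 → [1, 3, 5, 7, 9]
11 → extends → [1, 3, 5, 7, 9, 11]
4 → replaces 5 → [1, 3, 4, 7, 9, 11]
Six tails, so the longest non-decreasing subsequence has length 6 (e.g. 2, 3, 5, 7, 9, 11).

6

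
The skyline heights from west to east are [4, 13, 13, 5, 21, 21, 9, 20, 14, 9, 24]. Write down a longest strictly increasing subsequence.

Patience tails give the LIS length; then backtrack through the dp parents:
4 → extends → [4]
13 → extends → [4, 13]
13 → already a tail → [4, 13]
5 → replaces 13 → [4, 5]
21 → extends → [4, 5, 21]
21 → already a tail → [4, 5, 21]
9 → replaces 21 → [4, 5, 9]
20 → extends → [4, 5, 9, 20]
14 → replaces 20 → [4, 5, 9, 14]
9 → already a tail → [4, 5, 9, 14]
24 → extends → [4, 5, 9, 14, 24]
Length 5; one witness is 4, 5, 9, 20, 24.

4, 5, 9, 20, 24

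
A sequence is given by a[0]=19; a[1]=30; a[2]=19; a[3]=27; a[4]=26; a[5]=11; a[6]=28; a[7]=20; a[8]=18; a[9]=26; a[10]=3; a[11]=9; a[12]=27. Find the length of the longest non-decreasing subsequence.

Track the smallest tail for each achievable length (allowing ties):
19 → extends → [19]
30 → extends → [19, 30]
19 → replaces 30 → [19, 19]
27 → extends → [19, 19, 27]
26 → replaces 27 → [19, 19, 26]
11 → replaces 19 → [11, 19, 26]
28 → extends → [11, 19, 26, 28]
20 → replaces 26 → [11, 19, 20, 28]
18 → replaces 19 → [11, 18, 20, 28]
26 → replaces 28 → [11, 18, 20, 26]
3 → replaces 11 → [3, 18, 20, 26]
9 → replaces 18 → [3, 9, 20, 26]
27 → extends → [3, 9, 20, 26, 27]
Five tails, so the longest non-decreasing subsequence has length 5 (e.g. 19, 19, 26, 26, 27).

5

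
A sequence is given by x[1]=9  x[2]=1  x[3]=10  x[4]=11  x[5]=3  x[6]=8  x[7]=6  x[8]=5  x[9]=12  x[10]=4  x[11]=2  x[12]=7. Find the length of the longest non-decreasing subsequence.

4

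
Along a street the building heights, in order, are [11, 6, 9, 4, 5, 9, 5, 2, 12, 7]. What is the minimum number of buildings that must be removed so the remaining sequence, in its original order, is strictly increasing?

6

Fewest deletions = n − (longest strictly increasing subsequence).
Patience tails:
11 → extends → [11]
6 → replaces 11 → [6]
9 → extends → [6, 9]
4 → replaces 6 → [4, 9]
5 → replaces 9 → [4, 5]
9 → extends → [4, 5, 9]
5 → already a tail → [4, 5, 9]
2 → replaces 4 → [2, 5, 9]
12 → extends → [2, 5, 9, 12]
7 → replaces 9 → [2, 5, 7, 12]
Longest strictly increasing subsequence has length 4, so deletions = 10 − 4 = 6.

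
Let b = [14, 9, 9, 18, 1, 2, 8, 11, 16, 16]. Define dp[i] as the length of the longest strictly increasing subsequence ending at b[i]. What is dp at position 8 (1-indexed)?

4

dp[i] = 1 + max{dp[j] : j<i, b[j]<b[i]} (or 1 if no such j):
i:      1  2  3  4  5  6  7  8  9 10
b[i]:  14  9  9 18  1  2  8 11 16 16
dp:     1  1  1  2  1  2  3  4  5  5
At index 8 the value is 4.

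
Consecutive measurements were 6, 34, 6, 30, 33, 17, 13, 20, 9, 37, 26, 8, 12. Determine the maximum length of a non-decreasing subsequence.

Track the smallest tail for each achievable length (allowing ties):
6 → extends → [6]
34 → extends → [6, 34]
6 → replaces 34 → [6, 6]
30 → extends → [6, 6, 30]
33 → extends → [6, 6, 30, 33]
17 → replaces 30 → [6, 6, 17, 33]
13 → replaces 17 → [6, 6, 13, 33]
20 → replaces 33 → [6, 6, 13, 20]
9 → replaces 13 → [6, 6, 9, 20]
37 → extends → [6, 6, 9, 20, 37]
26 → replaces 37 → [6, 6, 9, 20, 26]
8 → replaces 9 → [6, 6, 8, 20, 26]
12 → replaces 20 → [6, 6, 8, 12, 26]
Five tails, so the longest non-decreasing subsequence has length 5 (e.g. 6, 6, 30, 33, 37).

5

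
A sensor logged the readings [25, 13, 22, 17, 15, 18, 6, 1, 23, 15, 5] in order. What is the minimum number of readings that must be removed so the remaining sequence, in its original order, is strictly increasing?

Fewest deletions = n − (longest strictly increasing subsequence).
Patience tails:
25 → extends → [25]
13 → replaces 25 → [13]
22 → extends → [13, 22]
17 → replaces 22 → [13, 17]
15 → replaces 17 → [13, 15]
18 → extends → [13, 15, 18]
6 → replaces 13 → [6, 15, 18]
1 → replaces 6 → [1, 15, 18]
23 → extends → [1, 15, 18, 23]
15 → already a tail → [1, 15, 18, 23]
5 → replaces 15 → [1, 5, 18, 23]
Longest strictly increasing subsequence has length 4, so deletions = 11 − 4 = 7.

7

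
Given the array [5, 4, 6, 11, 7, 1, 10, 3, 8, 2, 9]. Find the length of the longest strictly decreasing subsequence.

4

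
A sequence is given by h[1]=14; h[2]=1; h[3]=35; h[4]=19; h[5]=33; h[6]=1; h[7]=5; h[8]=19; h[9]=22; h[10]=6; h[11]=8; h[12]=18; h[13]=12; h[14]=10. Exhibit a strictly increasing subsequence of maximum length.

1, 5, 6, 8, 18

Patience tails give the LIS length; then backtrack through the dp parents:
14 → extends → [14]
1 → replaces 14 → [1]
35 → extends → [1, 35]
19 → replaces 35 → [1, 19]
33 → extends → [1, 19, 33]
1 → already a tail → [1, 19, 33]
5 → replaces 19 → [1, 5, 33]
19 → replaces 33 → [1, 5, 19]
22 → extends → [1, 5, 19, 22]
6 → replaces 19 → [1, 5, 6, 22]
8 → replaces 22 → [1, 5, 6, 8]
18 → extends → [1, 5, 6, 8, 18]
12 → replaces 18 → [1, 5, 6, 8, 12]
10 → replaces 12 → [1, 5, 6, 8, 10]
Length 5; one witness is 1, 5, 6, 8, 18.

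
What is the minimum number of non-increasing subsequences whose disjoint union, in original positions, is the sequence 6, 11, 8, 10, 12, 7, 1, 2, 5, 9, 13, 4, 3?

5

Place each on the leftmost legal pile:
6 → new pile 1 (tops now [6])
11 → new pile 2 (tops now [6, 11])
8 → pile 2 (tops now [6, 8])
10 → new pile 3 (tops now [6, 8, 10])
12 → new pile 4 (tops now [6, 8, 10, 12])
7 → pile 2 (tops now [6, 7, 10, 12])
1 → pile 1 (tops now [1, 7, 10, 12])
2 → pile 2 (tops now [1, 2, 10, 12])
5 → pile 3 (tops now [1, 2, 5, 12])
9 → pile 4 (tops now [1, 2, 5, 9])
13 → new pile 5 (tops now [1, 2, 5, 9, 13])
4 → pile 3 (tops now [1, 2, 4, 9, 13])
3 → pile 3 (tops now [1, 2, 3, 9, 13])
Five piles.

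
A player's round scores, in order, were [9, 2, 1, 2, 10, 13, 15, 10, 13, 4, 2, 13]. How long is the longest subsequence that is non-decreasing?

6

Track the smallest tail for each achievable length (allowing ties):
9 → extends → [9]
2 → replaces 9 → [2]
1 → replaces 2 → [1]
2 → extends → [1, 2]
10 → extends → [1, 2, 10]
13 → extends → [1, 2, 10, 13]
15 → extends → [1, 2, 10, 13, 15]
10 → replaces 13 → [1, 2, 10, 10, 15]
13 → replaces 15 → [1, 2, 10, 10, 13]
4 → replaces 10 → [1, 2, 4, 10, 13]
2 → replaces 4 → [1, 2, 2, 10, 13]
13 → extends → [1, 2, 2, 10, 13, 13]
Six tails, so the longest non-decreasing subsequence has length 6 (e.g. 2, 2, 10, 13, 13, 13).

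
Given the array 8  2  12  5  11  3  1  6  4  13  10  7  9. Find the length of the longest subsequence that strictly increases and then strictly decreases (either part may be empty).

6

inc[i] = longest strictly increasing subsequence ending at i; dec[i] = longest strictly decreasing subsequence starting at i:
i:      1  2  3  4  5  6  7  8  9 10 11 12 13
a[i]:   8  2 12  5 11  3  1  6  4 13 10  7  9
inc:    1  1  2  2  3  2  1  3  3  4  4  4  5
dec:    4  2  4  3  3  2  1  2  1  3  2  1  1
Best peak at i=10 (value 13): inc=4, dec=3, length 4+3−1 = 6.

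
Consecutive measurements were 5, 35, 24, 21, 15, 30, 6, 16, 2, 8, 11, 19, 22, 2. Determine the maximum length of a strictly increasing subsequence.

6

Track the smallest tail for each achievable length (strict):
5 → extends → [5]
35 → extends → [5, 35]
24 → replaces 35 → [5, 24]
21 → replaces 24 → [5, 21]
15 → replaces 21 → [5, 15]
30 → extends → [5, 15, 30]
6 → replaces 15 → [5, 6, 30]
16 → replaces 30 → [5, 6, 16]
2 → replaces 5 → [2, 6, 16]
8 → replaces 16 → [2, 6, 8]
11 → extends → [2, 6, 8, 11]
19 → extends → [2, 6, 8, 11, 19]
22 → extends → [2, 6, 8, 11, 19, 22]
2 → already a tail → [2, 6, 8, 11, 19, 22]
Six tails, so the longest strictly increasing subsequence has length 6 (e.g. 5, 6, 8, 11, 19, 22).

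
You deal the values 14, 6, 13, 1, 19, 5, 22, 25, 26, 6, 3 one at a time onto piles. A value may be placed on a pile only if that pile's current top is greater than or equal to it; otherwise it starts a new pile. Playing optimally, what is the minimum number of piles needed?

6

The minimum number of non-increasing subsequences covering a sequence equals the length of its longest strictly increasing subsequence.
LIS length is 6 (e.g. 6, 13, 19, 22, 25, 26), so 6 piles are needed.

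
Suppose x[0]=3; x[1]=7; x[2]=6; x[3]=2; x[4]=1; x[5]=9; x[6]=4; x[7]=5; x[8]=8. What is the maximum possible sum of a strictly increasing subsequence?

20

Let S[i] be the best sum of a strictly increasing subsequence ending at i:
i:      0  1  2  3  4  5  6  7  8
x[i]:   3  7  6  2  1  9  4  5  8
S:      3 10  9  2  1 19  7 12 20
Maximum is 20 (e.g. 3 + 4 + 5 + 8).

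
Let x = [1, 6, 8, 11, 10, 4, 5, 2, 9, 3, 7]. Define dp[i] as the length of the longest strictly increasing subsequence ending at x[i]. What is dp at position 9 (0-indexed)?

3

dp[i] = 1 + max{dp[j] : j<i, x[j]<x[i]} (or 1 if no such j):
i:      0  1  2  3  4  5  6  7  8  9 10
x[i]:   1  6  8 11 10  4  5  2  9  3  7
dp:     1  2  3  4  4  2  3  2  4  3  4
At index 9 the value is 3.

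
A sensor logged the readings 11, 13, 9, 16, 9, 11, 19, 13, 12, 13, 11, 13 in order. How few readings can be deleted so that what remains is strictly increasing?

Fewest deletions = n − (longest strictly increasing subsequence).
Patience tails:
11 → extends → [11]
13 → extends → [11, 13]
9 → replaces 11 → [9, 13]
16 → extends → [9, 13, 16]
9 → already a tail → [9, 13, 16]
11 → replaces 13 → [9, 11, 16]
19 → extends → [9, 11, 16, 19]
13 → replaces 16 → [9, 11, 13, 19]
12 → replaces 13 → [9, 11, 12, 19]
13 → replaces 19 → [9, 11, 12, 13]
11 → already a tail → [9, 11, 12, 13]
13 → already a tail → [9, 11, 12, 13]
Longest strictly increasing subsequence has length 4, so deletions = 12 − 4 = 8.

8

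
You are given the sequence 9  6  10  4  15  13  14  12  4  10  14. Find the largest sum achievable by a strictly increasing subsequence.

Let S[i] be the best sum of a strictly increasing subsequence ending at i:
i:      1  2  3  4  5  6  7  8  9 10 11
a[i]:   9  6 10  4 15 13 14 12  4 10 14
S:      9  6 19  4 34 32 46 31  4 19 46
Maximum is 46 (e.g. 9 + 10 + 13 + 14).

46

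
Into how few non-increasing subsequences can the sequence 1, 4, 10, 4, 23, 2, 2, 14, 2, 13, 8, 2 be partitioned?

4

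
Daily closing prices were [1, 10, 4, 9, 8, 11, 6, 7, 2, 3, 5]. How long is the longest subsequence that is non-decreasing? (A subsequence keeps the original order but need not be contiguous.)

4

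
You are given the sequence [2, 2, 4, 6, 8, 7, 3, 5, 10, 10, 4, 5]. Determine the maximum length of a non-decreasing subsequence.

7

Let dp[i] be the length of the longest such subsequence ending at index i:
i:      1  2  3  4  5  6  7  8  9 10 11 12
a[i]:   2  2  4  6  8  7  3  5 10 10  4  5
dp:     1  2  3  4  5  5  3  4  6  7  4  5
Maximum dp value is 7.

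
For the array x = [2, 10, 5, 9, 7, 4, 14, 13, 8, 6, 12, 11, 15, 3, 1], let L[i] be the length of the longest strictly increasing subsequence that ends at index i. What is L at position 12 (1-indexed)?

dp[i] = 1 + max{dp[j] : j<i, x[j]<x[i]} (or 1 if no such j):
i:      1  2  3  4  5  6  7  8  9 10 11 12 13 14 15
x[i]:   2 10  5  9  7  4 14 13  8  6 12 11 15  3  1
dp:     1  2  2  3  3  2  4  4  4  3  5  5  6  2  1
At index 12 the value is 5.

5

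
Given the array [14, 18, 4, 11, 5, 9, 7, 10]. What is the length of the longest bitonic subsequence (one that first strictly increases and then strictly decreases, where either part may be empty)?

inc[i] = longest strictly increasing subsequence ending at i; dec[i] = longest strictly decreasing subsequence starting at i:
i:      1  2  3  4  5  6  7  8
a[i]:  14 18  4 11  5  9  7 10
inc:    1  2  1  2  2  3  3  4
dec:    4  4  1  3  1  2  1  1
Best peak at i=2 (value 18): inc=2, dec=4, length 2+4−1 = 5.

5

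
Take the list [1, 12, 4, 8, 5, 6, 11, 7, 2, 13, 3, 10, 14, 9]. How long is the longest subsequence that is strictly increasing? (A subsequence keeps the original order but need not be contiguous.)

Let dp[i] be the length of the longest such subsequence ending at index i:
i:      1  2  3  4  5  6  7  8  9 10 11 12 13 14
a[i]:   1 12  4  8  5  6 11  7  2 13  3 10 14  9
dp:     1  2  2  3  3  4  5  5  2  6  3  6  7  6
Maximum dp value is 7.

7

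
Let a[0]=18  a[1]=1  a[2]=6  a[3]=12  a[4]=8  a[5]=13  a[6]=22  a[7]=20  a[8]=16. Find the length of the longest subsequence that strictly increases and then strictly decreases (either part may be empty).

7

inc[i] = longest strictly increasing subsequence ending at i; dec[i] = longest strictly decreasing subsequence starting at i:
i:      0  1  2  3  4  5  6  7  8
a[i]:  18  1  6 12  8 13 22 20 16
inc:    1  1  2  3  3  4  5  5  5
dec:    3  1  1  2  1  1  3  2  1
Best peak at i=6 (value 22): inc=5, dec=3, length 5+3−1 = 7.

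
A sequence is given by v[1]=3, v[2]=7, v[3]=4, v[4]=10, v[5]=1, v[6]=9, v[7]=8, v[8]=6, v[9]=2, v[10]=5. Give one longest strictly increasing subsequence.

3, 7, 10

Patience tails give the LIS length; then backtrack through the dp parents:
3 → extends → [3]
7 → extends → [3, 7]
4 → replaces 7 → [3, 4]
10 → extends → [3, 4, 10]
1 → replaces 3 → [1, 4, 10]
9 → replaces 10 → [1, 4, 9]
8 → replaces 9 → [1, 4, 8]
6 → replaces 8 → [1, 4, 6]
2 → replaces 4 → [1, 2, 6]
5 → replaces 6 → [1, 2, 5]
Length 3; one witness is 3, 7, 10.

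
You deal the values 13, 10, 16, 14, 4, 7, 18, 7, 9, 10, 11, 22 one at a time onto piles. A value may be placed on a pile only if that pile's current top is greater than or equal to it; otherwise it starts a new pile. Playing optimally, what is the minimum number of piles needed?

The minimum number of non-increasing subsequences covering a sequence equals the length of its longest strictly increasing subsequence.
LIS length is 6 (e.g. 4, 7, 9, 10, 11, 22), so 6 piles are needed.

6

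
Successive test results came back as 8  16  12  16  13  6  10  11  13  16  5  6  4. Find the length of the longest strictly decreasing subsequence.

5

Negate each value so 'decreasing' becomes 'increasing', then run patience tails on the negated sequence:
-8 → extends → [-8]
-16 → replaces -8 → [-16]
-12 → extends → [-16, -12]
-16 → already a tail → [-16, -12]
-13 → replaces -12 → [-16, -13]
-6 → extends → [-16, -13, -6]
-10 → replaces -6 → [-16, -13, -10]
-11 → replaces -10 → [-16, -13, -11]
-13 → already a tail → [-16, -13, -11]
-16 → already a tail → [-16, -13, -11]
-5 → extends → [-16, -13, -11, -5]
-6 → replaces -5 → [-16, -13, -11, -6]
-4 → extends → [-16, -13, -11, -6, -4]
Five tails, so the longest strictly decreasing subsequence of the original has length 5.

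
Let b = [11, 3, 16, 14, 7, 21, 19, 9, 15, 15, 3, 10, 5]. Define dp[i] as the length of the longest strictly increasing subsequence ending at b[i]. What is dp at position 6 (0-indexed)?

3

dp[i] = 1 + max{dp[j] : j<i, b[j]<b[i]} (or 1 if no such j):
i:      0  1  2  3  4  5  6  7  8  9 10 11 12
b[i]:  11  3 16 14  7 21 19  9 15 15  3 10  5
dp:     1  1  2  2  2  3  3  3  4  4  1  4  2
At index 6 the value is 3.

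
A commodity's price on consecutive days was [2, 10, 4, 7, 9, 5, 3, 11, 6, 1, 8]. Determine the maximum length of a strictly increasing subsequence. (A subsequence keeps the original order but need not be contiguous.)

5

Let dp[i] be the length of the longest such subsequence ending at index i:
i:      1  2  3  4  5  6  7  8  9 10 11
a[i]:   2 10  4  7  9  5  3 11  6  1  8
dp:     1  2  2  3  4  3  2  5  4  1  5
Maximum dp value is 5.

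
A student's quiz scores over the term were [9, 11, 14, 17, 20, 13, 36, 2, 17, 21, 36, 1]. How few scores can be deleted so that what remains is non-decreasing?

5

Fewest deletions = n − (longest non-decreasing subsequence).
Patience tails:
9 → extends → [9]
11 → extends → [9, 11]
14 → extends → [9, 11, 14]
17 → extends → [9, 11, 14, 17]
20 → extends → [9, 11, 14, 17, 20]
13 → replaces 14 → [9, 11, 13, 17, 20]
36 → extends → [9, 11, 13, 17, 20, 36]
2 → replaces 9 → [2, 11, 13, 17, 20, 36]
17 → replaces 20 → [2, 11, 13, 17, 17, 36]
21 → replaces 36 → [2, 11, 13, 17, 17, 21]
36 → extends → [2, 11, 13, 17, 17, 21, 36]
1 → replaces 2 → [1, 11, 13, 17, 17, 21, 36]
Longest non-decreasing subsequence has length 7, so deletions = 12 − 7 = 5.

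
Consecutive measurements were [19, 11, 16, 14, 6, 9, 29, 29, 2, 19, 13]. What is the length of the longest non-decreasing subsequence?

4

Track the smallest tail for each achievable length (allowing ties):
19 → extends → [19]
11 → replaces 19 → [11]
16 → extends → [11, 16]
14 → replaces 16 → [11, 14]
6 → replaces 11 → [6, 14]
9 → replaces 14 → [6, 9]
29 → extends → [6, 9, 29]
29 → extends → [6, 9, 29, 29]
2 → replaces 6 → [2, 9, 29, 29]
19 → replaces 29 → [2, 9, 19, 29]
13 → replaces 19 → [2, 9, 13, 29]
Four tails, so the longest non-decreasing subsequence has length 4 (e.g. 11, 16, 29, 29).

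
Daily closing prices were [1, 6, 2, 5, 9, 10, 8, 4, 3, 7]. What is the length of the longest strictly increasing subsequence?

5

Track the smallest tail for each achievable length (strict):
1 → extends → [1]
6 → extends → [1, 6]
2 → replaces 6 → [1, 2]
5 → extends → [1, 2, 5]
9 → extends → [1, 2, 5, 9]
10 → extends → [1, 2, 5, 9, 10]
8 → replaces 9 → [1, 2, 5, 8, 10]
4 → replaces 5 → [1, 2, 4, 8, 10]
3 → replaces 4 → [1, 2, 3, 8, 10]
7 → replaces 8 → [1, 2, 3, 7, 10]
Five tails, so the longest strictly increasing subsequence has length 5 (e.g. 1, 2, 5, 9, 10).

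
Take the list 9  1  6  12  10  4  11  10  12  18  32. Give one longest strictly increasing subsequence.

Patience tails give the LIS length; then backtrack through the dp parents:
9 → extends → [9]
1 → replaces 9 → [1]
6 → extends → [1, 6]
12 → extends → [1, 6, 12]
10 → replaces 12 → [1, 6, 10]
4 → replaces 6 → [1, 4, 10]
11 → extends → [1, 4, 10, 11]
10 → already a tail → [1, 4, 10, 11]
12 → extends → [1, 4, 10, 11, 12]
18 → extends → [1, 4, 10, 11, 12, 18]
32 → extends → [1, 4, 10, 11, 12, 18, 32]
Length 7; one witness is 1, 6, 10, 11, 12, 18, 32.

1, 6, 10, 11, 12, 18, 32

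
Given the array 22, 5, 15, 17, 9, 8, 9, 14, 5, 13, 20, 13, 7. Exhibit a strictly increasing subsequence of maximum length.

Patience tails give the LIS length; then backtrack through the dp parents:
22 → extends → [22]
5 → replaces 22 → [5]
15 → extends → [5, 15]
17 → extends → [5, 15, 17]
9 → replaces 15 → [5, 9, 17]
8 → replaces 9 → [5, 8, 17]
9 → replaces 17 → [5, 8, 9]
14 → extends → [5, 8, 9, 14]
5 → already a tail → [5, 8, 9, 14]
13 → replaces 14 → [5, 8, 9, 13]
20 → extends → [5, 8, 9, 13, 20]
13 → already a tail → [5, 8, 9, 13, 20]
7 → replaces 8 → [5, 7, 9, 13, 20]
Length 5; one witness is 5, 8, 9, 14, 20.

5, 8, 9, 14, 20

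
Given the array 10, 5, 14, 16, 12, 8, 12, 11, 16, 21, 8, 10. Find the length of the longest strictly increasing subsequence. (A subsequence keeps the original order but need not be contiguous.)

Let dp[i] be the length of the longest such subsequence ending at index i:
i:      1  2  3  4  5  6  7  8  9 10 11 12
a[i]:  10  5 14 16 12  8 12 11 16 21  8 10
dp:     1  1  2  3  2  2  3  3  4  5  2  3
Maximum dp value is 5.

5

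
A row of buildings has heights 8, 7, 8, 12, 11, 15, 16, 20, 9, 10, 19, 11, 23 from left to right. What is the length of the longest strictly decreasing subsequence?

Negate each value so 'decreasing' becomes 'increasing', then run patience tails on the negated sequence:
-8 → extends → [-8]
-7 → extends → [-8, -7]
-8 → already a tail → [-8, -7]
-12 → replaces -8 → [-12, -7]
-11 → replaces -7 → [-12, -11]
-15 → replaces -12 → [-15, -11]
-16 → replaces -15 → [-16, -11]
-20 → replaces -16 → [-20, -11]
-9 → extends → [-20, -11, -9]
-10 → replaces -9 → [-20, -11, -10]
-19 → replaces -11 → [-20, -19, -10]
-11 → replaces -10 → [-20, -19, -11]
-23 → replaces -20 → [-23, -19, -11]
Three tails, so the longest strictly decreasing subsequence of the original has length 3.

3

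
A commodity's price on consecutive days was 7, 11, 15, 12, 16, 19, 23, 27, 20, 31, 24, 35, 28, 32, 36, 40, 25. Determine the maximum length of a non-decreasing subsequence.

11

Track the smallest tail for each achievable length (allowing ties):
7 → extends → [7]
11 → extends → [7, 11]
15 → extends → [7, 11, 15]
12 → replaces 15 → [7, 11, 12]
16 → extends → [7, 11, 12, 16]
19 → extends → [7, 11, 12, 16, 19]
23 → extends → [7, 11, 12, 16, 19, 23]
27 → extends → [7, 11, 12, 16, 19, 23, 27]
20 → replaces 23 → [7, 11, 12, 16, 19, 20, 27]
31 → extends → [7, 11, 12, 16, 19, 20, 27, 31]
24 → replaces 27 → [7, 11, 12, 16, 19, 20, 24, 31]
35 → extends → [7, 11, 12, 16, 19, 20, 24, 31, 35]
28 → replaces 31 → [7, 11, 12, 16, 19, 20, 24, 28, 35]
32 → replaces 35 → [7, 11, 12, 16, 19, 20, 24, 28, 32]
36 → extends → [7, 11, 12, 16, 19, 20, 24, 28, 32, 36]
40 → extends → [7, 11, 12, 16, 19, 20, 24, 28, 32, 36, 40]
25 → replaces 28 → [7, 11, 12, 16, 19, 20, 24, 25, 32, 36, 40]
Eleven tails, so the longest non-decreasing subsequence has length 11 (e.g. 7, 11, 15, 16, 19, 23, 27, 31, 35, 36, 40).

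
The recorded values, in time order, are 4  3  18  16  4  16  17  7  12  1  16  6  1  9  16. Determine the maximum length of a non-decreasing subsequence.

6

Let dp[i] be the length of the longest such subsequence ending at index i:
i:      1  2  3  4  5  6  7  8  9 10 11 12 13 14 15
a[i]:   4  3 18 16  4 16 17  7 12  1 16  6  1  9 16
dp:     1  1  2  2  2  3  4  3  4  1  5  3  2  4  6
Maximum dp value is 6.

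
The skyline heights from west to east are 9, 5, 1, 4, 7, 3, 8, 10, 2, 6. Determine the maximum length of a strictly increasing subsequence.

5

Track the smallest tail for each achievable length (strict):
9 → extends → [9]
5 → replaces 9 → [5]
1 → replaces 5 → [1]
4 → extends → [1, 4]
7 → extends → [1, 4, 7]
3 → replaces 4 → [1, 3, 7]
8 → extends → [1, 3, 7, 8]
10 → extends → [1, 3, 7, 8, 10]
2 → replaces 3 → [1, 2, 7, 8, 10]
6 → replaces 7 → [1, 2, 6, 8, 10]
Five tails, so the longest strictly increasing subsequence has length 5 (e.g. 1, 4, 7, 8, 10).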